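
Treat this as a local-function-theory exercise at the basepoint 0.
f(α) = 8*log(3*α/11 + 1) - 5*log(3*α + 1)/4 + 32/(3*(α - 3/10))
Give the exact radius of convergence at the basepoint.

The radius of convergence is 3/10.

Denominator factor (α - 3/10): pole of order 1 at 3/10, modulus 3/10.
Branch term (-5/4)*log(1 - α/(-1/3)): its argument vanishes at α = -1/3, a logarithmic branch point, modulus 1/3.
Branch term (8)*log(1 - α/(-11/3)): its argument vanishes at α = -11/3, a logarithmic branch point, modulus 11/3.
The radius of convergence is the smallest modulus among the singular points: 3/10.


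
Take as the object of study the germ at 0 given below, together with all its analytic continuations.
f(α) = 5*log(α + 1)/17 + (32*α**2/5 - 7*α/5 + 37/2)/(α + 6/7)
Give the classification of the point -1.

The term (5/17)*log(1 - α/(-1)) has argument 1 - -1/(-1) = 0 at -1: a logarithmic (infinitely-sheeted) branch point; the remaining terms are analytic or single-valued there.

The point is a logarithmic branch point.


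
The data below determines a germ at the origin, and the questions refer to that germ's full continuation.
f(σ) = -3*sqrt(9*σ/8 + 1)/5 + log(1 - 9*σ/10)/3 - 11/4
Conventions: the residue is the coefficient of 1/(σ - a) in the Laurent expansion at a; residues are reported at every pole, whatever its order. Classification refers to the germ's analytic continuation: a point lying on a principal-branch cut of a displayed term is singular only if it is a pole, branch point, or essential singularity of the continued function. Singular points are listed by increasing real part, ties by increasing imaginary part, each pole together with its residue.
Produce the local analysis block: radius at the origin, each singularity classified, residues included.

Branch term (1/3)*log(1 - σ/(10/9)): its argument vanishes at σ = 10/9, a logarithmic branch point, modulus 10/9.
Branch term (-3/5)*sqrt(1 - σ/(-8/9)): its argument vanishes at σ = -8/9, a square-root branch point, modulus 8/9.
The radius of convergence is the smallest modulus among the singular points: 8/9.
List the singular points by increasing real part (a conjugate pair: the negative imaginary part first).

Radius of convergence at 0: 8/9.
At -8/9: an algebraic (square-root) branch point.
At 10/9: a logarithmic branch point.


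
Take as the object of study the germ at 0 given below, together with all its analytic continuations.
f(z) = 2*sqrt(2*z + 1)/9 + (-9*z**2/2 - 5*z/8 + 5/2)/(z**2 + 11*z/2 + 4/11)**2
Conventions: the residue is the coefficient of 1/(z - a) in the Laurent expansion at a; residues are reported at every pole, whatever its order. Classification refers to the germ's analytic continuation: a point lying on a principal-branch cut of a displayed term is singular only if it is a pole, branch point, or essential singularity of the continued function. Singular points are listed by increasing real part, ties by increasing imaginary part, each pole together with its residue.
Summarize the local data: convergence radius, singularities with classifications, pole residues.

Denominator factor (z**2 + 11*z/2 + 4/11)^2: discriminant 1267/44, real irrational roots -11/4 + (1/44)*sqrt(13937) and -11/4 - (1/44)*sqrt(13937); poles of order 2, moduli 11/4 - (1/44)*sqrt(13937) and 11/4 + (1/44)*sqrt(13937).
Branch term (2/9)*sqrt(1 - z/(-1/2)): its argument vanishes at z = -1/2, a square-root branch point, modulus 1/2.
The radius of convergence is the smallest modulus among the singular points: 11/4 - (1/44)*sqrt(13937).
The branch term is analytic at -11/4 - (1/44)*sqrt(13937) and contributes nothing to the residue; only the rational part matters.
The factor z**2 + 11*z/2 + 4/11 splits as (z - a)(z - a') with a = -11/4 - (1/44)*sqrt(13937), a' = -11/4 + (1/44)*sqrt(13937). At the order-2 pole a set g(z) = (z - a)^2*(rational part) = [-9*z**2/2 - 5*z/8 + 5/2] / (z - a')^2.
Order-2 pole: residue = g'(a); g'(-11/4 - (1/44)*sqrt(13937)) = (909/3210578)*sqrt(13937), so the residue is (909/3210578)*sqrt(13937).
The branch term is analytic at -11/4 + (1/44)*sqrt(13937) and contributes nothing to the residue; only the rational part matters.
The factor z**2 + 11*z/2 + 4/11 splits as (z - a)(z - a') with a = -11/4 + (1/44)*sqrt(13937), a' = -11/4 - (1/44)*sqrt(13937). At the order-2 pole a set g(z) = (z - a)^2*(rational part) = [-9*z**2/2 - 5*z/8 + 5/2] / (z - a')^2.
Order-2 pole: residue = g'(a); g'(-11/4 + (1/44)*sqrt(13937)) = -(909/3210578)*sqrt(13937), so the residue is -(909/3210578)*sqrt(13937).
List the singular points by increasing real part (a conjugate pair: the negative imaginary part first).

Radius of convergence at 0: 11/4 - (1/44)*sqrt(13937).
At -11/4 - (1/44)*sqrt(13937): a pole of order 2; residue (909/3210578)*sqrt(13937).
At -1/2: an algebraic (square-root) branch point.
At -11/4 + (1/44)*sqrt(13937): a pole of order 2; residue -(909/3210578)*sqrt(13937).


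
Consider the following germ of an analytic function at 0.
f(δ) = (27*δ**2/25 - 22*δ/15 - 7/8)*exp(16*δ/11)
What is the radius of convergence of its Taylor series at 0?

The radius of convergence is infinite.

The factor exp(16*δ/11) is entire and contributes no finite singular point.
The polynomial part has no poles.
No finite singular points: the Taylor series at 0 converges everywhere.


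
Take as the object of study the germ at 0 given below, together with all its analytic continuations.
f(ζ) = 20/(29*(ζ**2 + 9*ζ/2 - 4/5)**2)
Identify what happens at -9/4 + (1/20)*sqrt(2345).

The denominator factor ζ**2 + 9*ζ/2 - 4/5 vanishes at -9/4 + (1/20)*sqrt(2345) and appears to the power 2; the numerator there equals 20/29, nonzero, and no other factor vanishes.
Hence a pole whose order is the multiplicity, 2.

The point is a pole of order 2.


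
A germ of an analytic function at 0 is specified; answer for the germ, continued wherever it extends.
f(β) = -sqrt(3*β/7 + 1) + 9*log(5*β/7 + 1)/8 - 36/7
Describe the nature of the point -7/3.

The point is an algebraic (square-root) branch point.

The term (-1)*sqrt(1 - β/(-7/3)) has argument 1 - -7/3/(-7/3) = 0 at -7/3: a square-root (algebraic, two-sheeted) branch point; the remaining terms are analytic or single-valued there.


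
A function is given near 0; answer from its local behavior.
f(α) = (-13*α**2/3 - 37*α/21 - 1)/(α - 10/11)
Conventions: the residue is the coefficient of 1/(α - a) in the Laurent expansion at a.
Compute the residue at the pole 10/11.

At the order-1 pole 10/11 set g(α) = (α - (10/11))*f(α) = -13*α**2/3 - 37*α/21 - 1.
Simple pole: residue = g(a) at a = 10/11, which is -5237/847.

The residue is -5237/847.


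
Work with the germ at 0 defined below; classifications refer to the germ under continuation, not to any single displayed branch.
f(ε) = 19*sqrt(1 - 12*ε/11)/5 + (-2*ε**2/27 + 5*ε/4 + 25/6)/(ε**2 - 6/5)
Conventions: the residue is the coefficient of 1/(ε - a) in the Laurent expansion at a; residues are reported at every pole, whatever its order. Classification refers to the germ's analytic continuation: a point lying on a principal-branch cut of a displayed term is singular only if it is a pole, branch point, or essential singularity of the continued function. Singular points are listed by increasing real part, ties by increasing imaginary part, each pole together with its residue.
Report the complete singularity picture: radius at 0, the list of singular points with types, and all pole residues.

Radius of convergence at 0: 11/12.
At -(1/5)*sqrt(30): a pole of order 1; residue 5/8 - (367/1080)*sqrt(30).
At 11/12: an algebraic (square-root) branch point.
At (1/5)*sqrt(30): a pole of order 1; residue 5/8 + (367/1080)*sqrt(30).

Denominator factor (ε**2 - 6/5): discriminant 24/5, real irrational roots (1/5)*sqrt(30) and -(1/5)*sqrt(30); poles of order 1, moduli (1/5)*sqrt(30) and (1/5)*sqrt(30).
Branch term (19/5)*sqrt(1 - ε/(11/12)): its argument vanishes at ε = 11/12, a square-root branch point, modulus 11/12.
The radius of convergence is the smallest modulus among the singular points: 11/12.
The branch term is analytic at -(1/5)*sqrt(30) and contributes nothing to the residue; only the rational part matters.
The factor ε**2 - 6/5 splits as (ε - a)(ε - a') with a = -(1/5)*sqrt(30), a' = (1/5)*sqrt(30). At the order-1 pole a set g(ε) = (ε - a)*(rational part) = [-2*ε**2/27 + 5*ε/4 + 25/6] / (ε - a').
Simple pole: residue = g(a) at a = -(1/5)*sqrt(30), which is 5/8 - (367/1080)*sqrt(30).
The branch term is analytic at (1/5)*sqrt(30) and contributes nothing to the residue; only the rational part matters.
The factor ε**2 - 6/5 splits as (ε - a)(ε - a') with a = (1/5)*sqrt(30), a' = -(1/5)*sqrt(30). At the order-1 pole a set g(ε) = (ε - a)*(rational part) = [-2*ε**2/27 + 5*ε/4 + 25/6] / (ε - a').
Simple pole: residue = g(a) at a = (1/5)*sqrt(30), which is 5/8 + (367/1080)*sqrt(30).
List the singular points by increasing real part (a conjugate pair: the negative imaginary part first).


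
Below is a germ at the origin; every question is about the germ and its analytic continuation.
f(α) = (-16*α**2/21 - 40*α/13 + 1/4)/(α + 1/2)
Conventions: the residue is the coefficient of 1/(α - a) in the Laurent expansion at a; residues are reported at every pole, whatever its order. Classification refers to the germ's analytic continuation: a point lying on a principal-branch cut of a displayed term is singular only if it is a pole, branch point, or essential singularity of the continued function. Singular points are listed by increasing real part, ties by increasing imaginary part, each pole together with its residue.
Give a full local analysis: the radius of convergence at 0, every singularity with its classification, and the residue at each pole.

Denominator factor (α + 1/2): pole of order 1 at -1/2, modulus 1/2.
The radius of convergence is the smallest modulus among the singular points: 1/2.
At the order-1 pole -1/2 set g(α) = (α - (-1/2))*f(α) = -16*α**2/21 - 40*α/13 + 1/4.
Simple pole: residue = g(a) at a = -1/2, which is 1745/1092.

Radius of convergence at 0: 1/2.
At -1/2: a pole of order 1; residue 1745/1092.


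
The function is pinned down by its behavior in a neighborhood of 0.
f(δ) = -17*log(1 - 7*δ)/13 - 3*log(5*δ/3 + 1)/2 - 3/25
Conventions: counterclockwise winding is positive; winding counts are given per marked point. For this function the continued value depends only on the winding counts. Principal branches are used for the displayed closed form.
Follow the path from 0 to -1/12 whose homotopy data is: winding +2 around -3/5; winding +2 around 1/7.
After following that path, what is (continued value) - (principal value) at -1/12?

The rational part is single-valued and drops out of the difference; each branch term changes only by its own monodromy.
(-17/13)*log(1 - δ/(1/7)): each positive loop around 1/7 adds 2*pi*i to the log, so winding +2 contributes (-17/13)*(2)*2*pi*i = -(68/13)*pi*i.
(-3/2)*log(1 - δ/(-3/5)): each positive loop around -3/5 adds 2*pi*i to the log, so winding +2 contributes (-3/2)*(2)*2*pi*i = -(6)*pi*i.
Summing the contributions at δ = -1/12 gives -(146/13)*pi*i.

Continued minus principal equals -(146/13)*pi*i.


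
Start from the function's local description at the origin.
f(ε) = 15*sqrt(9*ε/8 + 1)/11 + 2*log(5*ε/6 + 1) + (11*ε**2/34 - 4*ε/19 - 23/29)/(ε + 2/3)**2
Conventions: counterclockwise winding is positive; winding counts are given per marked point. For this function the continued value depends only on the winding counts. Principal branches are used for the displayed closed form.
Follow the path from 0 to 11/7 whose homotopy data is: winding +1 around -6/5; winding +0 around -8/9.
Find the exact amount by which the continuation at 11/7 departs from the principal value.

Continued minus principal equals (4)*pi*i.

The rational part is single-valued and drops out of the difference; each branch term changes only by its own monodromy.
(15/11)*sqrt(1 - ε/(-8/9)): winding +0 is even, the square root returns to the same sheet, contribution 0.
(2)*log(1 - ε/(-6/5)): each positive loop around -6/5 adds 2*pi*i to the log, so winding +1 contributes (2)*(1)*2*pi*i = (4)*pi*i.
Summing the contributions at ε = 11/7 gives (4)*pi*i.


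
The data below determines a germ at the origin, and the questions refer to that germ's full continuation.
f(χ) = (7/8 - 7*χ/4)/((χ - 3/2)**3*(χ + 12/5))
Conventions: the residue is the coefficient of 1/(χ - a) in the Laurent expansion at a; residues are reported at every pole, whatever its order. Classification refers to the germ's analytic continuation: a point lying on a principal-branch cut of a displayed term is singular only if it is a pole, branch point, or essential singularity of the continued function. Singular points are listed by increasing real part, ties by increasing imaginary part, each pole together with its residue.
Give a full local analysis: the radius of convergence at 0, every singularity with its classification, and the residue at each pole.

Radius of convergence at 0: 3/2.
At -12/5: a pole of order 1; residue -5075/59319.
At 3/2: a pole of order 3; residue 5075/59319.

Denominator factor (χ - 3/2)^3: pole of order 3 at 3/2, modulus 3/2.
Denominator factor (χ + 12/5): pole of order 1 at -12/5, modulus 12/5.
The radius of convergence is the smallest modulus among the singular points: 3/2.
At the order-1 pole -12/5 set g(χ) = (χ - (-12/5))*f(χ) = (7/8 - 7*χ/4)/(χ - 3/2)**3.
Simple pole: residue = g(a) at a = -12/5, which is -5075/59319.
At the order-3 pole 3/2 set g(χ) = (χ - (3/2))^3*f(χ) = (7/8 - 7*χ/4)/(χ + 12/5).
Order-3 pole: residue = g''(a)/2; g''(3/2) = 10150/59319, so the residue is 5075/59319.
List the singular points by increasing real part (a conjugate pair: the negative imaginary part first).


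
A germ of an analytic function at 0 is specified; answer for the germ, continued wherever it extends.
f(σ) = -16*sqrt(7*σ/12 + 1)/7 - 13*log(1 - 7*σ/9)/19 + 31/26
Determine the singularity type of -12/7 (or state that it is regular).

The term (-16/7)*sqrt(1 - σ/(-12/7)) has argument 1 - -12/7/(-12/7) = 0 at -12/7: a square-root (algebraic, two-sheeted) branch point; the remaining terms are analytic or single-valued there.

The point is an algebraic (square-root) branch point.


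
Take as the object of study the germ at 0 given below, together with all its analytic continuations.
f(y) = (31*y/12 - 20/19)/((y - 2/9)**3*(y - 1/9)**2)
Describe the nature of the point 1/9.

The denominator factor y - 1/9 vanishes at 1/9 and appears to the power 2; the numerator there equals -1571/2052, nonzero, and no other factor vanishes.
Hence a pole whose order is the multiplicity, 2.

The point is a pole of order 2.


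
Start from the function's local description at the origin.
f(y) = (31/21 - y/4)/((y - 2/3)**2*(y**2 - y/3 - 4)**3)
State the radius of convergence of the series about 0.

The radius of convergence is 2/3.

Denominator factor (y - 2/3)^2: pole of order 2 at 2/3, modulus 2/3.
Denominator factor (y**2 - y/3 - 4)^3: discriminant 145/9, real irrational roots 1/6 + (1/6)*sqrt(145) and 1/6 - (1/6)*sqrt(145); poles of order 3, moduli 1/6 + (1/6)*sqrt(145) and -1/6 + (1/6)*sqrt(145).
The radius of convergence is the smallest modulus among the singular points: 2/3.


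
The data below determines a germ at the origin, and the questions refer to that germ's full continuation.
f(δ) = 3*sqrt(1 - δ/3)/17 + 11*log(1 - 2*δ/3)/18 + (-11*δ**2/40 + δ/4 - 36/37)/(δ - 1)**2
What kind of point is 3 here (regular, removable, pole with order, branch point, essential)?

The term (3/17)*sqrt(1 - δ/(3)) has argument 1 - 3/(3) = 0 at 3: a square-root (algebraic, two-sheeted) branch point; the remaining terms are analytic or single-valued there.

The point is an algebraic (square-root) branch point.


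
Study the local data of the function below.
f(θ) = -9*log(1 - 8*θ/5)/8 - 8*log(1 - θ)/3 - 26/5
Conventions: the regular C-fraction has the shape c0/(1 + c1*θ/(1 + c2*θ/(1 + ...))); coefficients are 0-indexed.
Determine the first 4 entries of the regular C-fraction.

The regular C-fraction coefficients are [-26/5, 67/78, -38669/26130, -1377584/12954115].

Taylor coefficients (expand at 0): a_0 = -26/5, a_1 = 67/15, a_2 = 208/75, a_3 = 2728/1125.
c0 = a_0 = -26/5. Peel one level at a time: if S = 1 + c*θ/S' with S'(0) = 1, then c is the θ-coefficient of S and S' = c*θ/(S - 1).
S_1 = c0/f = 1 + (67/78)*θ + (38669/30420)*θ^2 + ...; c1 = 67/78.
S_2 = c1*θ/(S_1 - 1) = 1 + (-38669/26130)*θ + (-52984/336675)*θ^2 + ...; c2 = -38669/26130.
S_3 = c2*θ/(S_2 - 1) = 1 + (-1377584/12954115)*θ + ...; c3 = -1377584/12954115.


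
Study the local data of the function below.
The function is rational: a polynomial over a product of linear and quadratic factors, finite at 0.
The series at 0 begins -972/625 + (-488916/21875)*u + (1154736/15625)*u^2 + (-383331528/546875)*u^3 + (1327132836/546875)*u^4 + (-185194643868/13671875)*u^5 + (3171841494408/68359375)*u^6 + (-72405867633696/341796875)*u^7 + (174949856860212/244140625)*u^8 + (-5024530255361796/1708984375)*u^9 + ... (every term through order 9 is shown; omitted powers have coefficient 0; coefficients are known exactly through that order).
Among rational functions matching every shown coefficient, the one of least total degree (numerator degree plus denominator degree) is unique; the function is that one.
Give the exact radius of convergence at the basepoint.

No rational of total degree below 8 reproduces all 10 coefficients; solving the [1/7] Pade equations on them gives f(u) = (-26*u/35 - 1/25)/((u + 1/3)**3*(u**2 + 2*u - 5/6)**2), whose expansion matches every shown term.
Denominator factor (u**2 + 2*u - 5/6)^2: discriminant 22/3, real irrational roots -1 + (1/6)*sqrt(66) and -1 - (1/6)*sqrt(66); poles of order 2, moduli -1 + (1/6)*sqrt(66) and 1 + (1/6)*sqrt(66).
Denominator factor (u + 1/3)^3: pole of order 3 at -1/3, modulus 1/3.
The radius of convergence is the smallest modulus among the singular points: 1/3.

The radius of convergence is 1/3.


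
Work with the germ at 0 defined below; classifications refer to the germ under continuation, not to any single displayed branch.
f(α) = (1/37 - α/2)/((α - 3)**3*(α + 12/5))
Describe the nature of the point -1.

The point is a regular point.

Denominator factors: α - 3 = -4 at α = -1; α + 12/5 = 7/5 at α = -1 — none vanishes.
So the germ continues analytically to -1.


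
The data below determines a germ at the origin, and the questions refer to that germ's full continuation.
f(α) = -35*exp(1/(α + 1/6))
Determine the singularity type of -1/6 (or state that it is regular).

The point is an essential singularity.

The exponent 1/(α - (-1/6)) has a pole at -1/6, so exp(1/(α - (-1/6))) takes every nonzero value near it: an essential singularity (not a pole of any order).


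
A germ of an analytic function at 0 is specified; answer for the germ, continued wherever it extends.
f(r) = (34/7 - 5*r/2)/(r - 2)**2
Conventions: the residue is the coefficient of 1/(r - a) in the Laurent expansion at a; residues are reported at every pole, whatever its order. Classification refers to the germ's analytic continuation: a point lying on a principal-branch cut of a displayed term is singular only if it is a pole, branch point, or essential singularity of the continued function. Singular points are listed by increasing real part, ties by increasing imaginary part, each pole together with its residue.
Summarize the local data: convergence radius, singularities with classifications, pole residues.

Denominator factor (r - 2)^2: pole of order 2 at 2, modulus 2.
The radius of convergence is the smallest modulus among the singular points: 2.
At the order-2 pole 2 set g(r) = (r - (2))^2*f(r) = 34/7 - 5*r/2.
Order-2 pole: residue = g'(a); g'(2) = -5/2, so the residue is -5/2.

Radius of convergence at 0: 2.
At 2: a pole of order 2; residue -5/2.


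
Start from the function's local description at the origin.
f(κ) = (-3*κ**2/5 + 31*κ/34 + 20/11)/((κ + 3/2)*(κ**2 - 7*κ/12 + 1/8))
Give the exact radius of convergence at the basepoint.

The radius of convergence is (1/4)*sqrt(2).

Denominator factor (κ + 3/2): pole of order 1 at -3/2, modulus 3/2.
Denominator factor (κ**2 - 7*κ/12 + 1/8): discriminant -23/144, complex-conjugate roots (7/24) + ((1/24)*sqrt(23))*i and (7/24) - ((1/24)*sqrt(23))*i; poles of order 1, moduli (1/4)*sqrt(2) and (1/4)*sqrt(2).
The radius of convergence is the smallest modulus among the singular points: (1/4)*sqrt(2).


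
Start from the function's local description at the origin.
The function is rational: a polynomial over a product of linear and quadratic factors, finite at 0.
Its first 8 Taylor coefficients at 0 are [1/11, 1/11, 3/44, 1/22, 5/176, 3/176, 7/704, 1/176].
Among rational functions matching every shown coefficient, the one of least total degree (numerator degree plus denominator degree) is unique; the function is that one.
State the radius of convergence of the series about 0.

No rational of total degree below 2 reproduces all 8 coefficients; solving the [0/2] Pade equations on them gives f(ν) = 4/(11*(ν - 2)**2), whose expansion matches every shown term.
Denominator factor (ν - 2)^2: pole of order 2 at 2, modulus 2.
The radius of convergence is the smallest modulus among the singular points: 2.

The radius of convergence is 2.


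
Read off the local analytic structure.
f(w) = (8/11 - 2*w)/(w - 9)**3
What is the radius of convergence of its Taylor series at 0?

Denominator factor (w - 9)^3: pole of order 3 at 9, modulus 9.
The radius of convergence is the smallest modulus among the singular points: 9.

The radius of convergence is 9.


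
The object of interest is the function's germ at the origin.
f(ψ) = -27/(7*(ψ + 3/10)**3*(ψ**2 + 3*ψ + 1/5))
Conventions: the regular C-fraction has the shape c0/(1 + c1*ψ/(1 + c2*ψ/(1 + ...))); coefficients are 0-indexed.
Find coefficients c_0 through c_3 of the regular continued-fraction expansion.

Taylor coefficients (expand at 0): a_0 = -5000/7, a_1 = 125000/7, a_2 = -6550000/21, a_3 = 917375000/189.
c0 = a_0 = -5000/7. Peel one level at a time: if S = 1 + c*ψ/S' with S'(0) = 1, then c is the ψ-coefficient of S and S' = c*ψ/(S - 1).
S_1 = c0/f = 1 + (25)*ψ + (565/3)*ψ^2 + ...; c1 = 25.
S_2 = c1*ψ/(S_1 - 1) = 1 + (-113/15)*ψ + (22457/675)*ψ^2 + ...; c2 = -113/15.
S_3 = c2*ψ/(S_2 - 1) = 1 + (22457/5085)*ψ + ...; c3 = 22457/5085.

The regular C-fraction coefficients are [-5000/7, 25, -113/15, 22457/5085].


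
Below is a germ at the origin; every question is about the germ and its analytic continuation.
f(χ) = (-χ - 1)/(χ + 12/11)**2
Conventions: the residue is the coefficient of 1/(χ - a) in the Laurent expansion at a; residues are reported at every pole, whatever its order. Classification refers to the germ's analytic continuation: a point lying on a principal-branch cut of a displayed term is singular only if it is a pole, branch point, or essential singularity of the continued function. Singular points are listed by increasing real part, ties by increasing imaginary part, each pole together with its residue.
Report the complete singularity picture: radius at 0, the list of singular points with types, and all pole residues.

Denominator factor (χ + 12/11)^2: pole of order 2 at -12/11, modulus 12/11.
The radius of convergence is the smallest modulus among the singular points: 12/11.
At the order-2 pole -12/11 set g(χ) = (χ - (-12/11))^2*f(χ) = -χ - 1.
Order-2 pole: residue = g'(a); g'(-12/11) = -1, so the residue is -1.

Radius of convergence at 0: 12/11.
At -12/11: a pole of order 2; residue -1.


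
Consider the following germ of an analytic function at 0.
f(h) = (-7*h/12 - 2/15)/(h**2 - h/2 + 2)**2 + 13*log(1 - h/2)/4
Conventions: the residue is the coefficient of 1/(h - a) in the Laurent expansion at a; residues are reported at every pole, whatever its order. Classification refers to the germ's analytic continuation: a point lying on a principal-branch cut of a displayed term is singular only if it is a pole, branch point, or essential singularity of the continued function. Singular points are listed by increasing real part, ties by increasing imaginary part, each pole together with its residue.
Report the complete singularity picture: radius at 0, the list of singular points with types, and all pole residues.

Radius of convergence at 0: sqrt(2).
At (1/4) - ((1/4)*sqrt(31))*i: a pole of order 2; residue -((67/14415)*sqrt(31))*i.
At (1/4) + ((1/4)*sqrt(31))*i: a pole of order 2; residue ((67/14415)*sqrt(31))*i.
At 2: a logarithmic branch point.

Denominator factor (h**2 - h/2 + 2)^2: discriminant -31/4, complex-conjugate roots (1/4) + ((1/4)*sqrt(31))*i and (1/4) - ((1/4)*sqrt(31))*i; poles of order 2, moduli sqrt(2) and sqrt(2).
Branch term (13/4)*log(1 - h/(2)): its argument vanishes at h = 2, a logarithmic branch point, modulus 2.
The radius of convergence is the smallest modulus among the singular points: sqrt(2).
The branch term is analytic at (1/4) - ((1/4)*sqrt(31))*i and contributes nothing to the residue; only the rational part matters.
The factor h**2 - h/2 + 2 splits as (h - a)(h - a') with a = (1/4) - ((1/4)*sqrt(31))*i, a' = (1/4) + ((1/4)*sqrt(31))*i. At the order-2 pole a set g(h) = (h - a)^2*(rational part) = [-7*h/12 - 2/15] / (h - a')^2.
Order-2 pole: residue = g'(a); g'((1/4) - ((1/4)*sqrt(31))*i) = -((67/14415)*sqrt(31))*i, so the residue is -((67/14415)*sqrt(31))*i.
The branch term is analytic at (1/4) + ((1/4)*sqrt(31))*i and contributes nothing to the residue; only the rational part matters.
The factor h**2 - h/2 + 2 splits as (h - a)(h - a') with a = (1/4) + ((1/4)*sqrt(31))*i, a' = (1/4) - ((1/4)*sqrt(31))*i. At the order-2 pole a set g(h) = (h - a)^2*(rational part) = [-7*h/12 - 2/15] / (h - a')^2.
Order-2 pole: residue = g'(a); g'((1/4) + ((1/4)*sqrt(31))*i) = ((67/14415)*sqrt(31))*i, so the residue is ((67/14415)*sqrt(31))*i.
List the singular points by increasing real part (a conjugate pair: the negative imaginary part first).


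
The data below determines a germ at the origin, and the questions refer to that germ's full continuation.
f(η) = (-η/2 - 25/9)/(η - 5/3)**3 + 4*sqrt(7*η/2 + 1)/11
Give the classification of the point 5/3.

The denominator factor η - 5/3 vanishes at 5/3 and appears to the power 3; the numerator there equals -65/18, nonzero, and no other factor vanishes.
The branch terms are analytic at this point.
Hence a pole whose order is the multiplicity, 3.

The point is a pole of order 3.


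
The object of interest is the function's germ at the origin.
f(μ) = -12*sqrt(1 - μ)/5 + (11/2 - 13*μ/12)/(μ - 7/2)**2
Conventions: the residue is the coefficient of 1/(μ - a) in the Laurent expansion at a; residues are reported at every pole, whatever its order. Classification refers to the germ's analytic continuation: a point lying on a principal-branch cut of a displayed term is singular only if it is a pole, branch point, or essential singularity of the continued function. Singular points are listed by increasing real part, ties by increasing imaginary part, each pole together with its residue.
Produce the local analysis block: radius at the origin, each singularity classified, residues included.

Denominator factor (μ - 7/2)^2: pole of order 2 at 7/2, modulus 7/2.
Branch term (-12/5)*sqrt(1 - μ/(1)): its argument vanishes at μ = 1, a square-root branch point, modulus 1.
The radius of convergence is the smallest modulus among the singular points: 1.
The branch term is analytic at 7/2 and contributes nothing to the residue; only the rational part matters.
At the order-2 pole 7/2 set g(μ) = (μ - (7/2))^2*(rational part) = 11/2 - 13*μ/12.
Order-2 pole: residue = g'(a); g'(7/2) = -13/12, so the residue is -13/12.
List the singular points by increasing real part (a conjugate pair: the negative imaginary part first).

Radius of convergence at 0: 1.
At 1: an algebraic (square-root) branch point.
At 7/2: a pole of order 2; residue -13/12.


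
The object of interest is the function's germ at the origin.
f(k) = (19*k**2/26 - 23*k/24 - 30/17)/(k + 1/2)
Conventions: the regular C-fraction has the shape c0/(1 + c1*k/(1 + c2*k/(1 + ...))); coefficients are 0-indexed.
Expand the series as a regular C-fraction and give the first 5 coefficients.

The regular C-fraction coefficients are [-60/17, 1049/720, 2541347/9818640, 3841015680/2038608767, -239172/149491].

Taylor coefficients (expand at 0): a_0 = -60/17, a_1 = 1049/204, a_2 = -11699/1326, a_3 = 11699/663, a_4 = -23398/663.
c0 = a_0 = -60/17. Peel one level at a time: if S = 1 + c*k/S' with S'(0) = 1, then c is the k-coefficient of S and S' = c*k/(S - 1).
S_1 = c0/f = 1 + (1049/720)*k + (-2541347/6739200)*k^2 + ...; c1 = 1049/720.
S_2 = c1*k/(S_1 - 1) = 1 + (2541347/9818640)*k + (-90690648/185967769)*k^2 + ...; c2 = 2541347/9818640.
S_3 = c2*k/(S_2 - 1) = 1 + (3841015680/2038608767)*k + (875751575040/290518268053)*k^2 + ...; c3 = 3841015680/2038608767.
S_4 = c3*k/(S_3 - 1) = 1 + (-239172/149491)*k + ...; c4 = -239172/149491.


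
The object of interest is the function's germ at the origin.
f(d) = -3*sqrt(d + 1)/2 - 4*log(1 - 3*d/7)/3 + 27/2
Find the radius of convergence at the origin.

Branch term (-3/2)*sqrt(1 - d/(-1)): its argument vanishes at d = -1, a square-root branch point, modulus 1.
Branch term (-4/3)*log(1 - d/(7/3)): its argument vanishes at d = 7/3, a logarithmic branch point, modulus 7/3.
The radius of convergence is the smallest modulus among the singular points: 1.

The radius of convergence is 1.


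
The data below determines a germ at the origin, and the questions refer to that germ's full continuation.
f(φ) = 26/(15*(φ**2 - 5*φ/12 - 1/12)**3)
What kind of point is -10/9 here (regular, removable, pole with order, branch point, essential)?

The point is a regular point.

Denominator factors: φ**2 - 5*φ/12 - 1/12 = 523/324 at φ = -10/9 — none vanishes.
So the germ continues analytically to -10/9.


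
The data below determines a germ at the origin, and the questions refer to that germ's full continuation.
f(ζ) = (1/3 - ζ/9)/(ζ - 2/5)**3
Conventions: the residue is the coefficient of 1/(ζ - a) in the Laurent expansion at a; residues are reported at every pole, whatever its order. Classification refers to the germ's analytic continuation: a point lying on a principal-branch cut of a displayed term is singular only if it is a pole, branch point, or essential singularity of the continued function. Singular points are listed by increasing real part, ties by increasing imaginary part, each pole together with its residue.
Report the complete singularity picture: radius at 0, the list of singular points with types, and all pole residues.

Denominator factor (ζ - 2/5)^3: pole of order 3 at 2/5, modulus 2/5.
The radius of convergence is the smallest modulus among the singular points: 2/5.
At the order-3 pole 2/5 set g(ζ) = (ζ - (2/5))^3*f(ζ) = 1/3 - ζ/9.
Order-3 pole: residue = g''(a)/2; g''(2/5) = 0, so the residue is 0.

Radius of convergence at 0: 2/5.
At 2/5: a pole of order 3; residue 0.


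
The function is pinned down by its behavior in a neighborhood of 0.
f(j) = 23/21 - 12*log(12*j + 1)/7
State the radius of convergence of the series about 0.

Branch term (-12/7)*log(1 - j/(-1/12)): its argument vanishes at j = -1/12, a logarithmic branch point, modulus 1/12.
The radius of convergence is the smallest modulus among the singular points: 1/12.

The radius of convergence is 1/12.


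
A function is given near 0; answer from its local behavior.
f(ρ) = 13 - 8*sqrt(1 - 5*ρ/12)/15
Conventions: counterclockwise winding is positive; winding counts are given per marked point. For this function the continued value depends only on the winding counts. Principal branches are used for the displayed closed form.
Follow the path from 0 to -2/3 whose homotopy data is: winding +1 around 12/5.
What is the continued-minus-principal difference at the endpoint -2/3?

Continued minus principal equals (8/45)*sqrt(46).

The rational part is single-valued and drops out of the difference; each branch term changes only by its own monodromy.
(-8/15)*sqrt(1 - ρ/(12/5)): winding +1 is odd, the square root flips sign, contributing -2*(-8/15)*sqrt(1 - (-2/3)/(12/5)) = -2*(-8/15)*sqrt(23/18) = (8/45)*sqrt(46).
Summing the contributions at ρ = -2/3 gives (8/45)*sqrt(46).


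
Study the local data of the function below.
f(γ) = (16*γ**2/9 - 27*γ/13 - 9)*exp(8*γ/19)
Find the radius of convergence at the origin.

The factor exp(8*γ/19) is entire and contributes no finite singular point.
The polynomial part has no poles.
No finite singular points: the Taylor series at 0 converges everywhere.

The radius of convergence is infinite.


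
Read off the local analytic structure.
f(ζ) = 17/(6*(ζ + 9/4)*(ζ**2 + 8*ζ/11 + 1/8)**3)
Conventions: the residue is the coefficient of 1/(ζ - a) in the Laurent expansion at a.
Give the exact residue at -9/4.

The residue is 46340096/732421875.

At the order-1 pole -9/4 set g(ζ) = (ζ - (-9/4))*f(ζ) = 17/(6*(ζ**2 + 8*ζ/11 + 1/8)**3).
Simple pole: residue = g(a) at a = -9/4, which is 46340096/732421875.


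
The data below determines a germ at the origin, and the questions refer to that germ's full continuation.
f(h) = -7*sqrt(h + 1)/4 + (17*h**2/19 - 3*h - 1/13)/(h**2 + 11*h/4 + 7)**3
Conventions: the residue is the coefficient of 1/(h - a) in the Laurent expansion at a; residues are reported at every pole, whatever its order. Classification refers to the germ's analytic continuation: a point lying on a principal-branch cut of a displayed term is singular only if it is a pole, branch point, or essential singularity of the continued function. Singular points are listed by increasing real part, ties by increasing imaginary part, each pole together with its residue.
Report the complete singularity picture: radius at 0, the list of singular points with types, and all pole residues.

Radius of convergence at 0: 1.
At (-11/8) - ((1/8)*sqrt(327))*i: a pole of order 3; residue ((408256/319872163)*sqrt(327))*i.
At (-11/8) + ((1/8)*sqrt(327))*i: a pole of order 3; residue -((408256/319872163)*sqrt(327))*i.
At -1: an algebraic (square-root) branch point.


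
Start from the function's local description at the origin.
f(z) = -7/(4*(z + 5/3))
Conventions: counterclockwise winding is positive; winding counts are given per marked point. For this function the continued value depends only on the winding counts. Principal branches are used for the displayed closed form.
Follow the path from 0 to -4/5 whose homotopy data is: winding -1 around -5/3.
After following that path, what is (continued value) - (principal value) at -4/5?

The function is rational, hence single-valued: continuing it around any pole returns the same value, so the difference is 0.

Continued minus principal equals 0.


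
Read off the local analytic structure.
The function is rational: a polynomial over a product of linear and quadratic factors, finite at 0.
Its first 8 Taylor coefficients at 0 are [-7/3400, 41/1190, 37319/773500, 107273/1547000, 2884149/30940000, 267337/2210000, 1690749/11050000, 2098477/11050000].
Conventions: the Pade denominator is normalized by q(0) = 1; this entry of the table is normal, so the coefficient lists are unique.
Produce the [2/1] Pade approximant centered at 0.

Taylor coefficients needed (read off): a_0 = -7/3400, a_1 = 41/1190, a_2 = 37319/773500, a_3 = 107273/1547000.
Write the denominator as Q(w) = 1 + q1*w. Requiring Q*f - P = O(w^4) with deg P <= 2 kills the coefficients of w^3..w^3 in Q*f:
  w^3: a_3 + q1*a_2 = 0, i.e. 107273/1547000 + (37319/773500)*q1 = 0.
Solving this linear system: q1 = -107273/74638.
The numerator is Q*f truncated at degree 2: P0 = a_0 = -7/3400; P1 = a_1 + q1*a_0 = 66459537/1776384400; P2 = a_2 + q1*a_1 = -9176241/7216561625.

The Pade approximant has numerator coefficients [-7/3400, 66459537/1776384400, -9176241/7216561625]; denominator coefficients [1, -107273/74638].


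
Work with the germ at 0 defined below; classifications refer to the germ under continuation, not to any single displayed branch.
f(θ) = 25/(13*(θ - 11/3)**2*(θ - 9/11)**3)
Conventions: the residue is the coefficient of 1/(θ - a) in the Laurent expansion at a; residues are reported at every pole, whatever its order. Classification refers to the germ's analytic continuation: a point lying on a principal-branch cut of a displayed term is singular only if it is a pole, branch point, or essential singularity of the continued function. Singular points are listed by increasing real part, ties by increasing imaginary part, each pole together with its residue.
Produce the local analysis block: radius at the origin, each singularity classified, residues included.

Radius of convergence at 0: 9/11.
At 9/11: a pole of order 3; residue 88944075/1014973648.
At 11/3: a pole of order 2; residue -88944075/1014973648.

Denominator factor (θ - 11/3)^2: pole of order 2 at 11/3, modulus 11/3.
Denominator factor (θ - 9/11)^3: pole of order 3 at 9/11, modulus 9/11.
The radius of convergence is the smallest modulus among the singular points: 9/11.
At the order-3 pole 9/11 set g(θ) = (θ - (9/11))^3*f(θ) = 25/(13*(θ - 11/3)**2).
Order-3 pole: residue = g''(a)/2; g''(9/11) = 88944075/507486824, so the residue is 88944075/1014973648.
At the order-2 pole 11/3 set g(θ) = (θ - (11/3))^2*f(θ) = 25/(13*(θ - 9/11)**3).
Order-2 pole: residue = g'(a); g'(11/3) = -88944075/1014973648, so the residue is -88944075/1014973648.
List the singular points by increasing real part (a conjugate pair: the negative imaginary part first).


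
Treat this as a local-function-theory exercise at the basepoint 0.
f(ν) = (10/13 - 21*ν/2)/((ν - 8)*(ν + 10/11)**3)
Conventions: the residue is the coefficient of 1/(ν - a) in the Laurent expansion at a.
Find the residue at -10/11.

At the order-3 pole -10/11 set g(ν) = (ν - (-10/11))^3*f(ν) = (10/13 - 21*ν/2)/(ν - 8).
Order-3 pole: residue = g''(a)/2; g''(-10/11) = 720071/3058874, so the residue is 720071/6117748.

The residue is 720071/6117748.


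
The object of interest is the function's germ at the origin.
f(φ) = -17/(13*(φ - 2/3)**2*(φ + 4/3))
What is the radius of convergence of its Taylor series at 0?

Denominator factor (φ + 4/3): pole of order 1 at -4/3, modulus 4/3.
Denominator factor (φ - 2/3)^2: pole of order 2 at 2/3, modulus 2/3.
The radius of convergence is the smallest modulus among the singular points: 2/3.

The radius of convergence is 2/3.


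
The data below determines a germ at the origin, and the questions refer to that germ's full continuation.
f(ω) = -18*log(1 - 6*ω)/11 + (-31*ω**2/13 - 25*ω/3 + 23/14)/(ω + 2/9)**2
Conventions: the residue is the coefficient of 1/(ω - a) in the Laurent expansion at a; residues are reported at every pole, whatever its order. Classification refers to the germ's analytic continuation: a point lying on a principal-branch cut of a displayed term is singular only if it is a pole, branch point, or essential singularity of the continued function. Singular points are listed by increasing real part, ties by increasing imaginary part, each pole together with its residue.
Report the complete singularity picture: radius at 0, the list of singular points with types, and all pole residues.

Radius of convergence at 0: 1/6.
At -2/9: a pole of order 2; residue -851/117.
At 1/6: a logarithmic branch point.

Denominator factor (ω + 2/9)^2: pole of order 2 at -2/9, modulus 2/9.
Branch term (-18/11)*log(1 - ω/(1/6)): its argument vanishes at ω = 1/6, a logarithmic branch point, modulus 1/6.
The radius of convergence is the smallest modulus among the singular points: 1/6.
The branch term is analytic at -2/9 and contributes nothing to the residue; only the rational part matters.
At the order-2 pole -2/9 set g(ω) = (ω - (-2/9))^2*(rational part) = -31*ω**2/13 - 25*ω/3 + 23/14.
Order-2 pole: residue = g'(a); g'(-2/9) = -851/117, so the residue is -851/117.
List the singular points by increasing real part (a conjugate pair: the negative imaginary part first).


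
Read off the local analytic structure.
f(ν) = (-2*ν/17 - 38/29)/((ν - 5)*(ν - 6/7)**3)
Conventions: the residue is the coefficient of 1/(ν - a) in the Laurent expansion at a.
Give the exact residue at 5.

At the order-1 pole 5 set g(ν) = (ν - (5))*f(ν) = (-2*ν/17 - 38/29)/(ν - 6/7)**3.
Simple pole: residue = g(a) at a = 5, which is -321048/12023777.

The residue is -321048/12023777.
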